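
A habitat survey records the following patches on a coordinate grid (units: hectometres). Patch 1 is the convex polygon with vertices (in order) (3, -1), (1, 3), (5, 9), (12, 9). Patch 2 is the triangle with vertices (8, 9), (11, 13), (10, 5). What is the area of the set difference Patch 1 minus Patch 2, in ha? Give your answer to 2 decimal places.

|Patch 1| = 49, |Patch 1∩Patch 2| = 4.2627.
|Patch 1 ∖ Patch 2| = |Patch 1| − |Patch 1∩Patch 2| = 49 − 4.2627 = 44.74.

44.74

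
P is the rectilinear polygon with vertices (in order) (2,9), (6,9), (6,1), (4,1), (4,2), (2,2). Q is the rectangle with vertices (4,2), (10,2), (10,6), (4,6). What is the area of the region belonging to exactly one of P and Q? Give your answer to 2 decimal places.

|P| = 30, |Q| = 24, |P∩Q| = 8.
|P △ Q| = |P| + |Q| − 2·|P∩Q| = 30 + 24 − 16 = 38.00.

38.00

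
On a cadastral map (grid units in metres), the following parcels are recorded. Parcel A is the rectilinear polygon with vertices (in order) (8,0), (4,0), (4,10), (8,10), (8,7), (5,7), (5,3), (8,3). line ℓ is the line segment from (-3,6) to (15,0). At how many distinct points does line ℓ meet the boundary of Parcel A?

The segment meets the boundary at (8,2.333), (6,3), (4,3.667), (5,3.333).

4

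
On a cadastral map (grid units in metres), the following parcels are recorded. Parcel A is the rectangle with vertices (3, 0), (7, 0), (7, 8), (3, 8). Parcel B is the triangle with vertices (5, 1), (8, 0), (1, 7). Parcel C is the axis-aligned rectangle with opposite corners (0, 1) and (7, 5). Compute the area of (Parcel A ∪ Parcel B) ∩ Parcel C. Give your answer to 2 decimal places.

16.33

The region (Parcel A ∪ Parcel B) ∩ Parcel C is the polygon with vertices (3,4), (2.333,5), (3,5), (7,5), (7,1), (3,1).
By the shoelace formula its area is 16.33.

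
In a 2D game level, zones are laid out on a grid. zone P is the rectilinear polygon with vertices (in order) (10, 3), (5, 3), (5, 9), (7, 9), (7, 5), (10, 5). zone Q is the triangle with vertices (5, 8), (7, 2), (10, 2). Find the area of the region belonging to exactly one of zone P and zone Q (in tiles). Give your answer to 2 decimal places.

14.80

|zone P| = 18, |zone Q| = 9, |zone P∩zone Q| = 6.1.
|zone P △ zone Q| = |zone P| + |zone Q| − 2·|zone P∩zone Q| = 18 + 9 − 12.2 = 14.80.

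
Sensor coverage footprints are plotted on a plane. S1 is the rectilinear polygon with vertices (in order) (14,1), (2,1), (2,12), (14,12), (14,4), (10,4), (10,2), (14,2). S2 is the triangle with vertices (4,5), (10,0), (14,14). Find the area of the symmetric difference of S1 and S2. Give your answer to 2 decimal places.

80.22

|S1| = 124, |S2| = 52, |S1∩S2| = 47.8921.
|S1 △ S2| = |S1| + |S2| − 2·|S1∩S2| = 124 + 52 − 95.7841 = 80.22.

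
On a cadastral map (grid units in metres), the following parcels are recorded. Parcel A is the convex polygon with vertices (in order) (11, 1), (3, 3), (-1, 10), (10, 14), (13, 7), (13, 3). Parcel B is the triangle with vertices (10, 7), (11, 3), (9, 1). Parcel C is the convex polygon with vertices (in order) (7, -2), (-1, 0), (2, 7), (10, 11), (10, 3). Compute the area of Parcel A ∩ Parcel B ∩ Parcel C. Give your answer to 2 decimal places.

1.85

The intersection is the polygon with vertices (10,7), (10,3), (9.087,1.478), (9.08,1.48).
By the shoelace formula its area is 1.85.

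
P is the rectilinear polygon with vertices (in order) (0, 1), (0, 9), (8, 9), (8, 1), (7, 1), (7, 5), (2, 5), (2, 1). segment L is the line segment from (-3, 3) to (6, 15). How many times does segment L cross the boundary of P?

2

The segment meets the boundary at (1.5,9), (0,7).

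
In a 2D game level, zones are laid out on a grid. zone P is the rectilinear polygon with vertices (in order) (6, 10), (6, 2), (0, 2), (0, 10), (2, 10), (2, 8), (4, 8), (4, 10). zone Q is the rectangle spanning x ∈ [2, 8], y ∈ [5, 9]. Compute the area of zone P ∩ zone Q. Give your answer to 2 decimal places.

14.00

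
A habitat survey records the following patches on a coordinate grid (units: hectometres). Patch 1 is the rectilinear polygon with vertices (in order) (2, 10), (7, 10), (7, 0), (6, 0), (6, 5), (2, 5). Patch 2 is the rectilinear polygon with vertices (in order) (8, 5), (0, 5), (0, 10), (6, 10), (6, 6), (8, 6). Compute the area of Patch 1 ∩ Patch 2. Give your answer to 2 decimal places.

The intersection is the polygon with vertices (6,10), (6,6), (7,6), (7,5), (6,5), (2,5), (2,10).
By the shoelace formula its area is 21.00.

21.00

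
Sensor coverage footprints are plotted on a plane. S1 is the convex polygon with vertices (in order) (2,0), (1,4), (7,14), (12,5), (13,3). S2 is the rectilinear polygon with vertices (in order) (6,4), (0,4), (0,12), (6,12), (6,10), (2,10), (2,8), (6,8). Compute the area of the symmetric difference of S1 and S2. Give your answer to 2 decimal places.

93.40

|S1| = 87, |S2| = 40, |S1∩S2| = 16.8.
|S1 △ S2| = |S1| + |S2| − 2·|S1∩S2| = 87 + 40 − 33.6 = 93.40.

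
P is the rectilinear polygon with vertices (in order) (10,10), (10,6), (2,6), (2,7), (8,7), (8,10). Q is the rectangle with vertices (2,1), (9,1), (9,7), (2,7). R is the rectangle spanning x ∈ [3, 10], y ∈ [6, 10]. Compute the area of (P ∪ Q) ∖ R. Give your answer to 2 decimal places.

|P ∪ Q| = 49.
|(P ∪ Q) ∩ R| = 13.
|(P ∪ Q) ∖ R| = 49 − 13 = 36.00.

36.00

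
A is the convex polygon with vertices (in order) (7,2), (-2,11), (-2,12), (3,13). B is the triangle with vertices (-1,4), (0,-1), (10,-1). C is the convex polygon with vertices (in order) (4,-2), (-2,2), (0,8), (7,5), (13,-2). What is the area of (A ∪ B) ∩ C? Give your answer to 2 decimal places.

28.53

|A ∪ B| = 59.
|(A ∪ B) ∩ C| = 28.53.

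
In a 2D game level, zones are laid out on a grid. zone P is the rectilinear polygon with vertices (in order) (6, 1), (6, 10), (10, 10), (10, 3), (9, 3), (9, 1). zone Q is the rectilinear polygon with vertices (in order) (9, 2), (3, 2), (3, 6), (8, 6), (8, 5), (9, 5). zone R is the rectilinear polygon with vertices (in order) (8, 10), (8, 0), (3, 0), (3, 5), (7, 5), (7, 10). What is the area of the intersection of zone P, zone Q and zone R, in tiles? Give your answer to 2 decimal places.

The intersection is the polygon with vertices (8,6), (8,5), (8,2), (6,2), (6,5), (7,5), (7,6).
By the shoelace formula its area is 7.00.

7.00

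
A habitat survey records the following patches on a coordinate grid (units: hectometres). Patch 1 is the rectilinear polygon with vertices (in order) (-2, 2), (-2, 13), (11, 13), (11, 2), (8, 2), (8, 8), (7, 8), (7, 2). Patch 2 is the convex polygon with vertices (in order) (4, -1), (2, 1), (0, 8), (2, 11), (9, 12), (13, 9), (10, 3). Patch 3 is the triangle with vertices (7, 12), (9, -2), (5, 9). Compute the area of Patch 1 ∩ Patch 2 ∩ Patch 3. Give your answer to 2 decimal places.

10.25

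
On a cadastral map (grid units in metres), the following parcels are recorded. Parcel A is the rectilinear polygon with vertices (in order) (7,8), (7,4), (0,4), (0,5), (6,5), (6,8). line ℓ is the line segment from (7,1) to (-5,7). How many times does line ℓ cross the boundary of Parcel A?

2

The segment meets the boundary at (0,4.5), (1,4).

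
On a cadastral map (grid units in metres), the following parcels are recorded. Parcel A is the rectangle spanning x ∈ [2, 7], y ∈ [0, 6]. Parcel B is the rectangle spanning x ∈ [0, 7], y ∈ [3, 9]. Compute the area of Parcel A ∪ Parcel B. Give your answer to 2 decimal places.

57.00

By inclusion–exclusion:
Individual areas: |Parcel A| = 30, |Parcel B| = 42.
|Parcel A∩Parcel B|: x∈[2,7], y∈[3,6] → 5·3 = 15.
|Parcel A ∪ Parcel B| = 72 − 15 = 57.00.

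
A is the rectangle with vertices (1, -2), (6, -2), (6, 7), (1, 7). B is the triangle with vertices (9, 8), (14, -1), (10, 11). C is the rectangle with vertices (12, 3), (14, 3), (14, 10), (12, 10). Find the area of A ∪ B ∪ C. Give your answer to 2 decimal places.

70.33

By inclusion–exclusion:
Individual areas: |A| = 45, |B| = 12, |C| = 14.
|A∩B| = 0.
|A∩C| = 0 (no overlap).
|B∩C| = 0.6667.
|A∩B∩C| = 0.
|A ∪ B ∪ C| = 71 − 0.6667 + 0 = 70.33.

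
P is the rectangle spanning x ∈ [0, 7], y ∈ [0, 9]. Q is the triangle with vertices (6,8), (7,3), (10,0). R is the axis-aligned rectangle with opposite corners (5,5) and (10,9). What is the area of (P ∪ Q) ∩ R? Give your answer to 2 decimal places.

The region (P ∪ Q) ∩ R is the polygon with vertices (7,9), (7,6), (7.5,5), (5,5), (5,9).
By the shoelace formula its area is 8.25.

8.25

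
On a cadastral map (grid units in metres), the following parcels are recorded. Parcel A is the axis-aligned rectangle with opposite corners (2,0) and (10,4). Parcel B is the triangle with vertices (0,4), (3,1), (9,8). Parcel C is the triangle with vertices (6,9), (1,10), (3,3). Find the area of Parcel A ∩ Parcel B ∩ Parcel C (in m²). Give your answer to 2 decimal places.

The intersection is the polygon with vertices (3.5,4), (3,3), (2.714,4).
By the shoelace formula its area is 0.39.

0.39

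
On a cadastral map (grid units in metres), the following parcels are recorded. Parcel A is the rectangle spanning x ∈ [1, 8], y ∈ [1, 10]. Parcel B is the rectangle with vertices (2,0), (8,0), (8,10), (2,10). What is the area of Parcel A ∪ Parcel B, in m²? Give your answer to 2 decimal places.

By inclusion–exclusion:
Individual areas: |Parcel A| = 63, |Parcel B| = 60.
|Parcel A∩Parcel B|: x∈[2,8], y∈[1,10] → 6·9 = 54.
|Parcel A ∪ Parcel B| = 123 − 54 = 69.00.

69.00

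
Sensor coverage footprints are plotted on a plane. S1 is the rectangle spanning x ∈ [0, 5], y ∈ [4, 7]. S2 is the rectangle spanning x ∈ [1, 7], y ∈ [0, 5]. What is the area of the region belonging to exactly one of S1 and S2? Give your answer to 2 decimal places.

|S1∩S2|: x∈[1,5], y∈[4,5] → 4·1 = 4.
|S1 △ S2| = |S1| + |S2| − 2·|S1∩S2| = 15 + 30 − 8 = 37.00.

37.00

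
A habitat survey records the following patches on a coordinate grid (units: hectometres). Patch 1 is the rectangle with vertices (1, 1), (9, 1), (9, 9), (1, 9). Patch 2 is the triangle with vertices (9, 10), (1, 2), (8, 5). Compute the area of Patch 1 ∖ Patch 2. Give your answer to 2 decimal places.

|Patch 1| = 64, |Patch 1∩Patch 2| = 15.6.
|Patch 1 ∖ Patch 2| = |Patch 1| − |Patch 1∩Patch 2| = 64 − 15.6 = 48.40.

48.40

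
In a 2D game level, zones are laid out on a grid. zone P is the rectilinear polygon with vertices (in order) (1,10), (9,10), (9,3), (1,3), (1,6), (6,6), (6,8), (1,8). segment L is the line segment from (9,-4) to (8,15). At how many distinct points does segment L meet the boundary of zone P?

2

The segment meets the boundary at (8.263,10), (8.632,3).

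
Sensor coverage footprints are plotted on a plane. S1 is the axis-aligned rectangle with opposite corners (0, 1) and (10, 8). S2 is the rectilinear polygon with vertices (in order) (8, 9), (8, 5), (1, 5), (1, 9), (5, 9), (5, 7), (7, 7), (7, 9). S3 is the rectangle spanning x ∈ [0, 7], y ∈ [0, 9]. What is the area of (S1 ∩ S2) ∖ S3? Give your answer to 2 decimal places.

|S1 ∩ S2| = 19.
|(S1 ∩ S2) ∩ S3| = 16.
|(S1 ∩ S2) ∖ S3| = 19 − 16 = 3.00.

3.00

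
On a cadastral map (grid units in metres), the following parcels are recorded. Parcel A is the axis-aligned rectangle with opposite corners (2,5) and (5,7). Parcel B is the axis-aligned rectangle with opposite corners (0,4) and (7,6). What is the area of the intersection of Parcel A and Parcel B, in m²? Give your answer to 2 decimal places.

|Parcel A∩Parcel B|: x∈[2,5], y∈[5,6] → 3·1 = 3.

3.00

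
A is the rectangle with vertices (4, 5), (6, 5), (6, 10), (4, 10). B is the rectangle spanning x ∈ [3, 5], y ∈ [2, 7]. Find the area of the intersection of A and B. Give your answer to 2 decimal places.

2.00

|A∩B|: x∈[4,5], y∈[5,7] → 1·2 = 2.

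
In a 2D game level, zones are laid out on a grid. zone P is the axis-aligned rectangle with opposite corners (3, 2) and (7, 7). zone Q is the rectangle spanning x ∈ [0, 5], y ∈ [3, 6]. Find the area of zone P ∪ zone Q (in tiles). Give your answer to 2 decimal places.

By inclusion–exclusion:
Individual areas: |zone P| = 20, |zone Q| = 15.
|zone P∩zone Q|: x∈[3,5], y∈[3,6] → 2·3 = 6.
|zone P ∪ zone Q| = 35 − 6 = 29.00.

29.00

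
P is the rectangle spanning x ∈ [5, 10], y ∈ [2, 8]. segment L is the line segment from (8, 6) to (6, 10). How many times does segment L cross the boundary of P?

The segment meets the boundary at (7,8).

1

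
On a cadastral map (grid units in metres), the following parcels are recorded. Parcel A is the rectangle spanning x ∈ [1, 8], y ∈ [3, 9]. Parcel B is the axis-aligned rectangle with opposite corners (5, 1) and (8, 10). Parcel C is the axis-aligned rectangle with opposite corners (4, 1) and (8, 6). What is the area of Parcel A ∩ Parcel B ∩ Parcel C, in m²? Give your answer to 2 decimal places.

The intersection is the polygon with vertices (5,3), (5,6), (8,6), (8,3).
By the shoelace formula its area is 9.00.

9.00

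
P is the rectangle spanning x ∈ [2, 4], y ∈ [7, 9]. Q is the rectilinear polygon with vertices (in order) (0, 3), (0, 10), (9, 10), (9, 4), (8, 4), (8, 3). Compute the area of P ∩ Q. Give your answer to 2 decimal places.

4.00

The intersection is the polygon with vertices (2,7), (2,9), (4,9), (4,7).
By the shoelace formula its area is 4.00.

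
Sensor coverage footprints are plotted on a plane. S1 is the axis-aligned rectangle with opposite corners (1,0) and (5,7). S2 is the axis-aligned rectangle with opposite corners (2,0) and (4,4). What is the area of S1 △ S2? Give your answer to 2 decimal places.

20.00

|S1∩S2|: x∈[2,4], y∈[0,4] → 2·4 = 8.
|S1 △ S2| = |S1| + |S2| − 2·|S1∩S2| = 28 + 8 − 16 = 20.00.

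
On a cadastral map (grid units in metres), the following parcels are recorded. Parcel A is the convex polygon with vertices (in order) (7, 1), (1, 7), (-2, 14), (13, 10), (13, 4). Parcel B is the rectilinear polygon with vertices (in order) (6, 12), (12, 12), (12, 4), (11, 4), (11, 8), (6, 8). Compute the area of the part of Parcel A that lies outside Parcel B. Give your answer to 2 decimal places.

|Parcel A| = 109.5, |Parcel A∩Parcel B| = 22.4.
|Parcel A ∖ Parcel B| = |Parcel A| − |Parcel A∩Parcel B| = 109.5 − 22.4 = 87.10.

87.10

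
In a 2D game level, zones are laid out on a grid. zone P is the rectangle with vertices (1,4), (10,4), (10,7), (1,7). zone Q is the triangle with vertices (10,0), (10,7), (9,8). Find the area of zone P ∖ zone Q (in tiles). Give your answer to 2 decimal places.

24.94

|zone P| = 27, |zone P∩zone Q| = 2.0625.
|zone P ∖ zone Q| = |zone P| − |zone P∩zone Q| = 27 − 2.0625 = 24.94.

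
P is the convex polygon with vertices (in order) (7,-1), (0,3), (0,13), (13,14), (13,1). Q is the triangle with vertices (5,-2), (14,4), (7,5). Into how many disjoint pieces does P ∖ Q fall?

2

P ∖ Q splits into 2 disjoint pieces (area 8.0449, area 136.6504).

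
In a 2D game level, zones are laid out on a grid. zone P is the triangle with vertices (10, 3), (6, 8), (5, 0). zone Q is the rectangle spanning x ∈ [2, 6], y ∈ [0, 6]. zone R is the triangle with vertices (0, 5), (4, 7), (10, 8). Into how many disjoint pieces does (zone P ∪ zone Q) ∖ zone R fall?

(zone P ∪ zone Q) ∖ zone R splits into 2 disjoint pieces (area 0.1852, area 38.2253).

2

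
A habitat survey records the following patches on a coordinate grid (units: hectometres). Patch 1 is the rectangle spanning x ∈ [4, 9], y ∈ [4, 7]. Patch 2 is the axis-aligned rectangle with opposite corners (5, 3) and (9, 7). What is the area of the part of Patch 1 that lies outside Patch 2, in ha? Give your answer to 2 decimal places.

3.00

|Patch 1∩Patch 2|: x∈[5,9], y∈[4,7] → 4·3 = 12.
|Patch 1| = 15.
|Patch 1 ∖ Patch 2| = |Patch 1| − |Patch 1∩Patch 2| = 15 − 12 = 3.00.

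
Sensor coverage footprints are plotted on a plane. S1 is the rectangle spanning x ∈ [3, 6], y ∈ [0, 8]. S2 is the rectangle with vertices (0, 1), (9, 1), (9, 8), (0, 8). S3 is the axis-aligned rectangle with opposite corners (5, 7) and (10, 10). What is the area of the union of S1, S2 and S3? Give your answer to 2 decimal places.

By inclusion–exclusion:
Individual areas: |S1| = 24, |S2| = 63, |S3| = 15.
|S1∩S2|: x∈[3,6], y∈[1,8] → 3·7 = 21.
|S1∩S3|: x∈[5,6], y∈[7,8] → 1·1 = 1.
|S2∩S3|: x∈[5,9], y∈[7,8] → 4·1 = 4.
|S1∩S2∩S3| = 1.
|S1 ∪ S2 ∪ S3| = 102 − 26 + 1 = 77.00.

77.00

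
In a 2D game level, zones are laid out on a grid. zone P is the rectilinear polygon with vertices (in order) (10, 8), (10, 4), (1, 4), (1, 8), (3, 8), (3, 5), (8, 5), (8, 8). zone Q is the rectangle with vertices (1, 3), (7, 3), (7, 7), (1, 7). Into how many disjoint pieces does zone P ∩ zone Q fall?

1

zone P ∩ zone Q is a single connected region.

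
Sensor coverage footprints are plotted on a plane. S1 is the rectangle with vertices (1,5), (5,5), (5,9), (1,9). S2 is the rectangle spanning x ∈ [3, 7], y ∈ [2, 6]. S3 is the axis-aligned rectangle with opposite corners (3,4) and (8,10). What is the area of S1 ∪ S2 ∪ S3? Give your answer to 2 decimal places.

46.00

By inclusion–exclusion:
Individual areas: |S1| = 16, |S2| = 16, |S3| = 30.
|S1∩S2|: x∈[3,5], y∈[5,6] → 2·1 = 2.
|S1∩S3|: x∈[3,5], y∈[5,9] → 2·4 = 8.
|S2∩S3|: x∈[3,7], y∈[4,6] → 4·2 = 8.
|S1∩S2∩S3| = 2.
|S1 ∪ S2 ∪ S3| = 62 − 18 + 2 = 46.00.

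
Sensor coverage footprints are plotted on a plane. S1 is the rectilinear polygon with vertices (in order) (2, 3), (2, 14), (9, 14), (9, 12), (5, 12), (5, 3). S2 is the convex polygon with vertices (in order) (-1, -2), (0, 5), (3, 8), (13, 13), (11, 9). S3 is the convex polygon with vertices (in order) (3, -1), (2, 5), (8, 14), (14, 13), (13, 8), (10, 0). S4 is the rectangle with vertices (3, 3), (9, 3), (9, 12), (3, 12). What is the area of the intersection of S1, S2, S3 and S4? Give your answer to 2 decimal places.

The intersection is the polygon with vertices (5,3.5), (4.455,3), (3,3), (3,6.5), (4.5,8.75), (5,9).
By the shoelace formula its area is 9.74.

9.74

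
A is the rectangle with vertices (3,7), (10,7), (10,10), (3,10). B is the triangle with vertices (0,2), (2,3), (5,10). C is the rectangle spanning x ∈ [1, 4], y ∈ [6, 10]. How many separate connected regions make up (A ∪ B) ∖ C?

2

(A ∪ B) ∖ C splits into 2 disjoint pieces (area 18, area 3.9286).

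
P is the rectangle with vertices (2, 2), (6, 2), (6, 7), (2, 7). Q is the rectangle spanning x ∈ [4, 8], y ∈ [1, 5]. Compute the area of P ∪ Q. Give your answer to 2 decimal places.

30.00

By inclusion–exclusion:
Individual areas: |P| = 20, |Q| = 16.
|P∩Q|: x∈[4,6], y∈[2,5] → 2·3 = 6.
|P ∪ Q| = 36 − 6 = 30.00.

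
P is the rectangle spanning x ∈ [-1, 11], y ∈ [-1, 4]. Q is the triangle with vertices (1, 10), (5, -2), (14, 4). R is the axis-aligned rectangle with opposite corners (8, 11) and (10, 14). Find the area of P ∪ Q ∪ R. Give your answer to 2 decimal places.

102.92

By inclusion–exclusion:
Individual areas: |P| = 60, |Q| = 66, |R| = 6.
|P∩Q| = 29.0833.
|P∩R| = 0 (no overlap).
|Q∩R| = 0.
|P∩Q∩R| = 0.
|P ∪ Q ∪ R| = 132 − 29.0833 + 0 = 102.92.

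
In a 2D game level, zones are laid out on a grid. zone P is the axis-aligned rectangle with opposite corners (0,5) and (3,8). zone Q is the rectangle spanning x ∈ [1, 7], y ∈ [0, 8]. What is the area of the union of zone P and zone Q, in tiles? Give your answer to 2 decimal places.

51.00

By inclusion–exclusion:
Individual areas: |zone P| = 9, |zone Q| = 48.
|zone P∩zone Q|: x∈[1,3], y∈[5,8] → 2·3 = 6.
|zone P ∪ zone Q| = 57 − 6 = 51.00.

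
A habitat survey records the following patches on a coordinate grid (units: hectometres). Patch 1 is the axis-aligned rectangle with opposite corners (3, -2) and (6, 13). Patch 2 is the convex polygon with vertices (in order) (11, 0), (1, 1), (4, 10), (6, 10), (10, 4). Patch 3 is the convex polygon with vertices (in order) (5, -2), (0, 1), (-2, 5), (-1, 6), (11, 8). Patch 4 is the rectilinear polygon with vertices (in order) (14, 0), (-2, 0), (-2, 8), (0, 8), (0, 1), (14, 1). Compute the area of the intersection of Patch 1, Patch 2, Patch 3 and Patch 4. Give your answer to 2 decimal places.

1.05

The intersection is the polygon with vertices (3,1), (6,1), (6,0.5), (3,0.8).
By the shoelace formula its area is 1.05.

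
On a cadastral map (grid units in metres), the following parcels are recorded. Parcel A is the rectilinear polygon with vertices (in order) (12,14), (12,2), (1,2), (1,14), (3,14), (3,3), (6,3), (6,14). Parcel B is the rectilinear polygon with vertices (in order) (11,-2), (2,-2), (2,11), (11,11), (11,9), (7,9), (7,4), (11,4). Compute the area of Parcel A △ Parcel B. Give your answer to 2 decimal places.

122.00

|Parcel A| = 99, |Parcel B| = 97, |Parcel A∩Parcel B| = 37.
|Parcel A △ Parcel B| = |Parcel A| + |Parcel B| − 2·|Parcel A∩Parcel B| = 99 + 97 − 74 = 122.00.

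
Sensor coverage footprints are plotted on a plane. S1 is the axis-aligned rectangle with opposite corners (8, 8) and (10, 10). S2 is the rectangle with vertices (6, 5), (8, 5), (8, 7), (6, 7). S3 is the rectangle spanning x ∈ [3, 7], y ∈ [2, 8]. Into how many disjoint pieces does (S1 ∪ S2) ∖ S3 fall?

(S1 ∪ S2) ∖ S3 splits into 2 disjoint pieces (area 4, area 2).

2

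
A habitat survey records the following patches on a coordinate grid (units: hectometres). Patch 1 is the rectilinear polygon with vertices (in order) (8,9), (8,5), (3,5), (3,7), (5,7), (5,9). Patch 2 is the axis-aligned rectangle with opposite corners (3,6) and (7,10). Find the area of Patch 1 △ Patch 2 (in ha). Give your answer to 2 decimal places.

16.00

|Patch 1| = 16, |Patch 2| = 16, |Patch 1∩Patch 2| = 8.
|Patch 1 △ Patch 2| = |Patch 1| + |Patch 2| − 2·|Patch 1∩Patch 2| = 16 + 16 − 16 = 16.00.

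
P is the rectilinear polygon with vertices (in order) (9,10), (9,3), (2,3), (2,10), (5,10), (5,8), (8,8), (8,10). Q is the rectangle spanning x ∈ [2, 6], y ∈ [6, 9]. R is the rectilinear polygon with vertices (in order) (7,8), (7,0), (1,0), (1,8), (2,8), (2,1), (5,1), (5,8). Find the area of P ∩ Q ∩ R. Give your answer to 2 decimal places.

2.00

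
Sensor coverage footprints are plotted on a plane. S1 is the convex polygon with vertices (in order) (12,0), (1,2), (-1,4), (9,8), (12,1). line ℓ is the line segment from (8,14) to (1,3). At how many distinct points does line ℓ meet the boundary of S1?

1

The segment meets the boundary at (2.537,5.415).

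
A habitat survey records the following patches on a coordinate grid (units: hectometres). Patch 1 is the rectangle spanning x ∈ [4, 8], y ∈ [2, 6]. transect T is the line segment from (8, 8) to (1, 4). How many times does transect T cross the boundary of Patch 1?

The segment meets the boundary at (4,5.714), (4.5,6).

2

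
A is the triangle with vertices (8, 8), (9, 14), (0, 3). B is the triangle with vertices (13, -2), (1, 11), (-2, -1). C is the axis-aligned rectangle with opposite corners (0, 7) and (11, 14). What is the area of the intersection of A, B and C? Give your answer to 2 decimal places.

The intersection is the polygon with vertices (3.94,7.815), (4.692,7), (3.273,7).
By the shoelace formula its area is 0.58.

0.58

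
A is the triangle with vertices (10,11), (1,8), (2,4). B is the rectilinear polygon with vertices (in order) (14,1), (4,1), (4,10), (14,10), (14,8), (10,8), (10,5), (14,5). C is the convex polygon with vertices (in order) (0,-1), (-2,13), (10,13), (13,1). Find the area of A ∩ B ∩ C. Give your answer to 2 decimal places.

The intersection is the polygon with vertices (8.857,10), (4,5.75), (4,9), (7,10).
By the shoelace formula its area is 8.82.

8.82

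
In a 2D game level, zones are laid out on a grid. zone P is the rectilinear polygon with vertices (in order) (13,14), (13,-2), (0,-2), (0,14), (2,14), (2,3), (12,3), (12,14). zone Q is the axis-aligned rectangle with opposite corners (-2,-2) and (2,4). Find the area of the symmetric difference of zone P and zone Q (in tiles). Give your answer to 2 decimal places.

98.00

|zone P| = 98, |zone Q| = 24, |zone P∩zone Q| = 12.
|zone P △ zone Q| = |zone P| + |zone Q| − 2·|zone P∩zone Q| = 98 + 24 − 24 = 98.00.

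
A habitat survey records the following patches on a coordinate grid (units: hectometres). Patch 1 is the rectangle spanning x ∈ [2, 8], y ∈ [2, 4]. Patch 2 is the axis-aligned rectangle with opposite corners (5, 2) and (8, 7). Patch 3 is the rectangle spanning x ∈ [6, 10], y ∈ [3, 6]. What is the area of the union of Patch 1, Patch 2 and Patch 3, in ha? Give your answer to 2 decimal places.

By inclusion–exclusion:
Individual areas: |Patch 1| = 12, |Patch 2| = 15, |Patch 3| = 12.
|Patch 1∩Patch 2|: x∈[5,8], y∈[2,4] → 3·2 = 6.
|Patch 1∩Patch 3|: x∈[6,8], y∈[3,4] → 2·1 = 2.
|Patch 2∩Patch 3|: x∈[6,8], y∈[3,6] → 2·3 = 6.
|Patch 1∩Patch 2∩Patch 3| = 2.
|Patch 1 ∪ Patch 2 ∪ Patch 3| = 39 − 14 + 2 = 27.00.

27.00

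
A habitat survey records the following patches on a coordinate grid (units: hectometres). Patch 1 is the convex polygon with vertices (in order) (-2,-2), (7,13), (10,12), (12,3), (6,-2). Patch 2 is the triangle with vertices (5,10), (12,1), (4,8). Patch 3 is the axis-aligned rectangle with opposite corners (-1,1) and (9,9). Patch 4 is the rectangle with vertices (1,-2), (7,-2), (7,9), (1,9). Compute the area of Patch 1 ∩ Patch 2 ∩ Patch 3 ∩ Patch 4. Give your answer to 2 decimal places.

5.68

The intersection is the polygon with vertices (4,8), (4.6,9), (5.778,9), (7,7.429), (7,5.375).
By the shoelace formula its area is 5.68.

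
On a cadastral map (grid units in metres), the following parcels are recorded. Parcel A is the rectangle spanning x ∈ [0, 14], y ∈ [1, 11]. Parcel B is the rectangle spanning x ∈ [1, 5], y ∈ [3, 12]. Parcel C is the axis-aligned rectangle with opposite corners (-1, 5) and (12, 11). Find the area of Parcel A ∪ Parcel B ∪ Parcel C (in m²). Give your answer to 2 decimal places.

150.00

By inclusion–exclusion:
Individual areas: |Parcel A| = 140, |Parcel B| = 36, |Parcel C| = 78.
|Parcel A∩Parcel B|: x∈[1,5], y∈[3,11] → 4·8 = 32.
|Parcel A∩Parcel C|: x∈[0,12], y∈[5,11] → 12·6 = 72.
|Parcel B∩Parcel C|: x∈[1,5], y∈[5,11] → 4·6 = 24.
|Parcel A∩Parcel B∩Parcel C| = 24.
|Parcel A ∪ Parcel B ∪ Parcel C| = 254 − 128 + 24 = 150.00.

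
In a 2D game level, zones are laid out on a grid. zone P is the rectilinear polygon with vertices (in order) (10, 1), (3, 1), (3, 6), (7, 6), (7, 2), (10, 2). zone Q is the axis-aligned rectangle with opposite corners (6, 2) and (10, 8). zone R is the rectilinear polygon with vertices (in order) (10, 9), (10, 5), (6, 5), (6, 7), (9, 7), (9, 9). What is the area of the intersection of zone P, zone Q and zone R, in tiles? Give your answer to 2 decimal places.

1.00

The intersection is the polygon with vertices (7,5), (6,5), (6,6), (7,6).
By the shoelace formula its area is 1.00.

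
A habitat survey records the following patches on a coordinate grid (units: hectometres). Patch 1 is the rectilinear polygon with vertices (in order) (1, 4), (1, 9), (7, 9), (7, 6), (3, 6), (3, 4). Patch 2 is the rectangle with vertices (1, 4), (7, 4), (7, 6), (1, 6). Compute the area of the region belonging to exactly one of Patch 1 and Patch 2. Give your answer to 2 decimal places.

26.00

|Patch 1| = 22, |Patch 2| = 12, |Patch 1∩Patch 2| = 4.
|Patch 1 △ Patch 2| = |Patch 1| + |Patch 2| − 2·|Patch 1∩Patch 2| = 22 + 12 − 8 = 26.00.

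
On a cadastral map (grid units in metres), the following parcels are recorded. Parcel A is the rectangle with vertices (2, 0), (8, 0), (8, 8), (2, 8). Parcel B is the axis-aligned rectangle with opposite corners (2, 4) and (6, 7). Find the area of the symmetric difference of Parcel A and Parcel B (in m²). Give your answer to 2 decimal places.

36.00

|Parcel A∩Parcel B|: x∈[2,6], y∈[4,7] → 4·3 = 12.
|Parcel A △ Parcel B| = |Parcel A| + |Parcel B| − 2·|Parcel A∩Parcel B| = 48 + 12 − 24 = 36.00.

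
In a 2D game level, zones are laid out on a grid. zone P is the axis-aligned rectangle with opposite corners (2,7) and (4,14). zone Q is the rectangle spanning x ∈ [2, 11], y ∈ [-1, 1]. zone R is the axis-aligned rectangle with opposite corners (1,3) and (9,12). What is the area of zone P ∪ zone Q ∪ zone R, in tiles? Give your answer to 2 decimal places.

By inclusion–exclusion:
Individual areas: |zone P| = 14, |zone Q| = 18, |zone R| = 72.
|zone P∩zone Q| = 0 (no overlap).
|zone P∩zone R|: x∈[2,4], y∈[7,12] → 2·5 = 10.
|zone Q∩zone R| = 0 (no overlap).
|zone P∩zone Q∩zone R| = 0.
|zone P ∪ zone Q ∪ zone R| = 104 − 10 + 0 = 94.00.

94.00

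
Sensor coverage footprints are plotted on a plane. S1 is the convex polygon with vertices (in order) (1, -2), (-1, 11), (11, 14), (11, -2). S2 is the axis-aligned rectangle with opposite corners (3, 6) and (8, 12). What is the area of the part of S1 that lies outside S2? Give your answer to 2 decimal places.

|S1| = 161, |S1∩S2| = 30.
|S1 ∖ S2| = |S1| − |S1∩S2| = 161 − 30 = 131.00.

131.00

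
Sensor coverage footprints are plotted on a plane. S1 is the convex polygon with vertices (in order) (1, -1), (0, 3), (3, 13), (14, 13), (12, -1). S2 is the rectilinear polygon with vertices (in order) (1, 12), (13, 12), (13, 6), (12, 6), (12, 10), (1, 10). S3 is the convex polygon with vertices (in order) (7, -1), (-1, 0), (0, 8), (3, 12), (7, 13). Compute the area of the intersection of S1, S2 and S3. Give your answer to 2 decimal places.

9.10

The intersection is the polygon with vertices (7,12), (7,10), (2.1,10), (2.5,11.333), (3,12).
By the shoelace formula its area is 9.10.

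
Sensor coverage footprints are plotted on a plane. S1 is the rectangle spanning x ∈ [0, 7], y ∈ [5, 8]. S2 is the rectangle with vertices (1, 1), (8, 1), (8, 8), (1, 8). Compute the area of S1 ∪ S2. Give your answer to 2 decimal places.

By inclusion–exclusion:
Individual areas: |S1| = 21, |S2| = 49.
|S1∩S2|: x∈[1,7], y∈[5,8] → 6·3 = 18.
|S1 ∪ S2| = 70 − 18 = 52.00.

52.00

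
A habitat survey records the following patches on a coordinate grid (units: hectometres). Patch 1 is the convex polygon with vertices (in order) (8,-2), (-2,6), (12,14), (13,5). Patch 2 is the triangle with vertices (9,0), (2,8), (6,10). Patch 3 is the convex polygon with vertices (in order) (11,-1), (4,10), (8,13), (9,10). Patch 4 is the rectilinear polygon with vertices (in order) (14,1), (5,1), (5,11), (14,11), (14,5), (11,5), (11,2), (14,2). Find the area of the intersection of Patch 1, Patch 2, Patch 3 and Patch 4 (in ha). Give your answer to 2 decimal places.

The intersection is the polygon with vertices (7.784,4.054), (5,8.429), (5,9.5), (6,10).
By the shoelace formula its area is 4.91.

4.91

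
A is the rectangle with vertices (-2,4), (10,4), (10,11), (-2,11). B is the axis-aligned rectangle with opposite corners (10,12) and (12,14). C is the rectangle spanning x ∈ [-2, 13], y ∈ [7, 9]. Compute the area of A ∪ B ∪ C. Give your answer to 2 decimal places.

By inclusion–exclusion:
Individual areas: |A| = 84, |B| = 4, |C| = 30.
|A∩B| = 0 (no overlap).
|A∩C|: x∈[-2,10], y∈[7,9] → 12·2 = 24.
|B∩C| = 0 (no overlap).
|A∩B∩C| = 0.
|A ∪ B ∪ C| = 118 − 24 + 0 = 94.00.

94.00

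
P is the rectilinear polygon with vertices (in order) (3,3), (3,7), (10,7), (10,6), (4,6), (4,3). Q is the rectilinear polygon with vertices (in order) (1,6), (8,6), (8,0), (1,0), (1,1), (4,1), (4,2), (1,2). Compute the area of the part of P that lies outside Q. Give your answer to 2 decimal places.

|P| = 10, |P∩Q| = 3.
|P ∖ Q| = |P| − |P∩Q| = 10 − 3 = 7.00.

7.00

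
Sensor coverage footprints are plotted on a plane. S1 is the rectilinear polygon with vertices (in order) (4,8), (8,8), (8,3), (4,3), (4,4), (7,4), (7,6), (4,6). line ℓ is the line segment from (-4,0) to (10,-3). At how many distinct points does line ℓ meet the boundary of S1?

0

The segment lies entirely outside S1 and never meets its boundary.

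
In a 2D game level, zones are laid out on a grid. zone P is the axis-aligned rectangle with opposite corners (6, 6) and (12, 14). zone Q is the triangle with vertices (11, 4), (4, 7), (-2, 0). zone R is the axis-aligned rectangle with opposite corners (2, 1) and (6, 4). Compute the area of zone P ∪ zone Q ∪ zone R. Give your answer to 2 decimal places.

84.86

By inclusion–exclusion:
Individual areas: |zone P| = 48, |zone Q| = 33.5, |zone R| = 12.
|zone P∩zone Q| = 0.0238.
|zone P∩zone R| = 0 (no overlap).
|zone Q∩zone R| = 8.6154.
|zone P∩zone Q∩zone R| = 0.
|zone P ∪ zone Q ∪ zone R| = 93.5 − 8.6392 + 0 = 84.86.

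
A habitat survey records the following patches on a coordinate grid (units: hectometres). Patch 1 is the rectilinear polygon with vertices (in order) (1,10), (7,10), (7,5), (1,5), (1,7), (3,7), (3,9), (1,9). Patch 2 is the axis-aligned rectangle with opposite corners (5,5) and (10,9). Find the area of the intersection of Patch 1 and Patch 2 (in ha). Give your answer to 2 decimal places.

8.00

The intersection is the polygon with vertices (7,5), (5,5), (5,9), (7,9).
By the shoelace formula its area is 8.00.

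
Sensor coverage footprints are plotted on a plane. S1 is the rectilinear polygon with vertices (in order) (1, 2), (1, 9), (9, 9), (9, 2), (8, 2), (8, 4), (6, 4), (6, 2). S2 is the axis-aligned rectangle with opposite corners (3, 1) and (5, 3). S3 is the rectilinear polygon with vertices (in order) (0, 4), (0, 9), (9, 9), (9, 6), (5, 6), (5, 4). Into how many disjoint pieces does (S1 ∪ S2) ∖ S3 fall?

1

(S1 ∪ S2) ∖ S3 is a single connected region.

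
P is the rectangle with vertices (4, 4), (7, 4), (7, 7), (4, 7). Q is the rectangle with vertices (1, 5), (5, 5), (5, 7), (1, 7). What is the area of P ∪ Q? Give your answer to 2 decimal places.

15.00

By inclusion–exclusion:
Individual areas: |P| = 9, |Q| = 8.
|P∩Q|: x∈[4,5], y∈[5,7] → 1·2 = 2.
|P ∪ Q| = 17 − 2 = 15.00.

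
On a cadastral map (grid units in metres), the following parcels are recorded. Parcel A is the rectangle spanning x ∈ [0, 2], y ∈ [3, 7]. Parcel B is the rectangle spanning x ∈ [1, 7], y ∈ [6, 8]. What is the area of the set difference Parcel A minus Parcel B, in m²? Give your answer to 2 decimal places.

|Parcel A∩Parcel B|: x∈[1,2], y∈[6,7] → 1·1 = 1.
|Parcel A| = 8.
|Parcel A ∖ Parcel B| = |Parcel A| − |Parcel A∩Parcel B| = 8 − 1 = 7.00.

7.00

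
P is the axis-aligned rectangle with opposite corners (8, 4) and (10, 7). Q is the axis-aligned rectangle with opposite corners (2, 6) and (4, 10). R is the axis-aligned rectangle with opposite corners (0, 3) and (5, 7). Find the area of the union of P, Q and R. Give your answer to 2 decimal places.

32.00

By inclusion–exclusion:
Individual areas: |P| = 6, |Q| = 8, |R| = 20.
|P∩Q| = 0 (no overlap).
|P∩R| = 0 (no overlap).
|Q∩R|: x∈[2,4], y∈[6,7] → 2·1 = 2.
|P∩Q∩R| = 0.
|P ∪ Q ∪ R| = 34 − 2 + 0 = 32.00.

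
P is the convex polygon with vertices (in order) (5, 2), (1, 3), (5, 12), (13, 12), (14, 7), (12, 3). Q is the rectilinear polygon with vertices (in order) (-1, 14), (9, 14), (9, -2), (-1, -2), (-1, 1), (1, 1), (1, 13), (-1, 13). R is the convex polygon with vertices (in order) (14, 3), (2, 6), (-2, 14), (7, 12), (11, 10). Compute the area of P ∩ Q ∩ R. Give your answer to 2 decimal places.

37.11

The intersection is the polygon with vertices (5,12), (7,12), (9,11), (9,4.25), (2.3,5.925).
By the shoelace formula its area is 37.11.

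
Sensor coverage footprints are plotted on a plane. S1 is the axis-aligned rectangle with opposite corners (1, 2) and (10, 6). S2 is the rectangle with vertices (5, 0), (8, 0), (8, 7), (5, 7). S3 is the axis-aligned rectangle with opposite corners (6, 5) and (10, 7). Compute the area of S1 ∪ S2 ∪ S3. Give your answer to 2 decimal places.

By inclusion–exclusion:
Individual areas: |S1| = 36, |S2| = 21, |S3| = 8.
|S1∩S2|: x∈[5,8], y∈[2,6] → 3·4 = 12.
|S1∩S3|: x∈[6,10], y∈[5,6] → 4·1 = 4.
|S2∩S3|: x∈[6,8], y∈[5,7] → 2·2 = 4.
|S1∩S2∩S3| = 2.
|S1 ∪ S2 ∪ S3| = 65 − 20 + 2 = 47.00.

47.00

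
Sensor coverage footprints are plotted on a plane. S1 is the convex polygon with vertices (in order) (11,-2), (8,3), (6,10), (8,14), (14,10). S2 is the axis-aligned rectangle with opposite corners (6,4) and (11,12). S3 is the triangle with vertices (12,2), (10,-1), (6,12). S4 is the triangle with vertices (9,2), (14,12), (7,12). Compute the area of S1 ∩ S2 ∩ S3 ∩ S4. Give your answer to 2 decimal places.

The intersection is the polygon with vertices (10.364,4.727), (10,4), (8.6,4), (7.5,9.5).
By the shoelace formula its area is 5.76.

5.76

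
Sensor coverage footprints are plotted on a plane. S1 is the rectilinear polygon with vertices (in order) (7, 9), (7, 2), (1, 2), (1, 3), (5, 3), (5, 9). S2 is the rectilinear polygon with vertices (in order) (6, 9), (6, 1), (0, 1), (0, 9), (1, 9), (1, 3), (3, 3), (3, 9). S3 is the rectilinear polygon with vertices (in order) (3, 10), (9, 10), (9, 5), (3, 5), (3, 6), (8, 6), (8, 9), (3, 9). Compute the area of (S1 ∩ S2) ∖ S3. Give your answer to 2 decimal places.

10.00

|S1 ∩ S2| = 11.
|(S1 ∩ S2) ∩ S3| = 1.
|(S1 ∩ S2) ∖ S3| = 11 − 1 = 10.00.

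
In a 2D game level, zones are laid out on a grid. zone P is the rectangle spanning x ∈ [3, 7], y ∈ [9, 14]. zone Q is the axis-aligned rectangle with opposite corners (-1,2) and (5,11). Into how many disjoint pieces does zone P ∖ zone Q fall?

zone P ∖ zone Q is a single connected region.

1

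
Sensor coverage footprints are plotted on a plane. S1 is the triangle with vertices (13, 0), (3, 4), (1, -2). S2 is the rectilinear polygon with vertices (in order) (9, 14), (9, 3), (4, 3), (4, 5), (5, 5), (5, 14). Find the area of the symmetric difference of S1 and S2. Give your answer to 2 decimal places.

|S1| = 34, |S2| = 46, |S1∩S2| = 0.45.
|S1 △ S2| = |S1| + |S2| − 2·|S1∩S2| = 34 + 46 − 0.9 = 79.10.

79.10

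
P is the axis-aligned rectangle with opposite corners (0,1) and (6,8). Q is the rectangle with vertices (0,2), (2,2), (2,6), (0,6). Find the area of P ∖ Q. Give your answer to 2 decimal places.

|P∩Q|: x∈[0,2], y∈[2,6] → 2·4 = 8.
|P| = 42.
|P ∖ Q| = |P| − |P∩Q| = 42 − 8 = 34.00.

34.00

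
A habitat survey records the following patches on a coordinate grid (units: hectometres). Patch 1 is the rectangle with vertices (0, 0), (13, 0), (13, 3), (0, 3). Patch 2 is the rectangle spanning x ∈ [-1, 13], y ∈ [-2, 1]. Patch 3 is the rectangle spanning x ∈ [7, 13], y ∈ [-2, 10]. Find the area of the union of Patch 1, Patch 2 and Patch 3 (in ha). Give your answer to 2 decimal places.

110.00

By inclusion–exclusion:
Individual areas: |Patch 1| = 39, |Patch 2| = 42, |Patch 3| = 72.
|Patch 1∩Patch 2|: x∈[0,13], y∈[0,1] → 13·1 = 13.
|Patch 1∩Patch 3|: x∈[7,13], y∈[0,3] → 6·3 = 18.
|Patch 2∩Patch 3|: x∈[7,13], y∈[-2,1] → 6·3 = 18.
|Patch 1∩Patch 2∩Patch 3| = 6.
|Patch 1 ∪ Patch 2 ∪ Patch 3| = 153 − 49 + 6 = 110.00.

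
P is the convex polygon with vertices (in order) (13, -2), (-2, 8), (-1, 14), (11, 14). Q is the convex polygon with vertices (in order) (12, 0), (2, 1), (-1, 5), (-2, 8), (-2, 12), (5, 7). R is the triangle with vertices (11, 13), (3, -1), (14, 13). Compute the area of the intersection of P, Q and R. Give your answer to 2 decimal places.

The intersection is the polygon with vertices (7.4,4.6), (5.922,2.719), (5.345,3.103), (6.636,5.364).
By the shoelace formula its area is 2.18.

2.18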